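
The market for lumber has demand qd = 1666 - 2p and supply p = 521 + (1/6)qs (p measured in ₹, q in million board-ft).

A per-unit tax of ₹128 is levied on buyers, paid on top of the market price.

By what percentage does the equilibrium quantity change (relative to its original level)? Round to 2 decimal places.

-41.03

Before the shock: 1666 - 2p = 6p - 3126 ⇒ 4792 = 8p ⇒ p = 599, q = 468.
Since buyers pay the price plus the tax, the effective demand curve becomes qd = 1410 - 2p.
Setting them equal: 1410 - 2p = 6p - 3126 → 4536 = 8p, so p = 567 and q = 276.
%Δq = (276 − 468) / 468 × 100 = -41.03%.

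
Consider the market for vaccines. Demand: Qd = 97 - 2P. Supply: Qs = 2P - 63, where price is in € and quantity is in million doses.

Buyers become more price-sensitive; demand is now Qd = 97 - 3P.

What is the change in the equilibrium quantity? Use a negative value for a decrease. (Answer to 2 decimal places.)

-16.00

Before the shock: 97 - 2P = 2P - 63 ⇒ 160 = 4P ⇒ P = 40, Q = 17.
With the change applied: demand Qd = 97 - 3P, supply Qs = 2P - 63.
Clearing the new market: 97 - 3P = 2P - 63, so P = 32 and Q = 1.
ΔQ = 1 − 17 = -16.00.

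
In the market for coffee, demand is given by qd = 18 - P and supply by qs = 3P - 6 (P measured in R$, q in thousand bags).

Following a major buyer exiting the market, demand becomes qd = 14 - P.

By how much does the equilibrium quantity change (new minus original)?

Before the shock: 18 - P = 3P - 6 ⇒ 24 = 4P ⇒ P = 6, q = 12.
The new curves are qd = 14 - P (demand) and qs = 3P - 6 (supply).
Equate the new curves: 14 - P = 3P - 6, giving 20 = 4P, P = 5, q = 9.
Δq = 9 − 12 = -3.

-3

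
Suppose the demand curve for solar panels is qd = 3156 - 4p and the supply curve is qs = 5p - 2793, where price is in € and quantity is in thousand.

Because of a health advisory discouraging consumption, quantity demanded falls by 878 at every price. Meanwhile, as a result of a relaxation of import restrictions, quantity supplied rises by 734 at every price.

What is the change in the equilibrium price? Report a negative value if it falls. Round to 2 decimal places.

-179.11

Original equilibrium: 3156 - 4p = 5p - 2793 gives 5949 = 9p, so p = 661 and q = 512.
With the change applied: demand qd = 2278 - 4p, supply qs = 5p - 2059.
Clearing the new market: 2278 - 4p = 5p - 2059, so p = 4337/9 ≈ 481.8889 and q = 3154/9 ≈ 350.4444.
Δp = 481.8889 − 661 = -179.11.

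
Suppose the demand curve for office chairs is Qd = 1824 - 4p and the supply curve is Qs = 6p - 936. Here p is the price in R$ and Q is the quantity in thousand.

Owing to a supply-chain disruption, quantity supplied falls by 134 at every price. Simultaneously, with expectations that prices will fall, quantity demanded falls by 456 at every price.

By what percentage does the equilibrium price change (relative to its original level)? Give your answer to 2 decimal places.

-11.67

Initially, 1824 - 4p = 6p - 936, so 2760 = 10p and p = 276, Q = 720.
After the shift, demand is Qd = 1368 - 4p and supply is Qs = 6p - 1070.
Setting them equal: 1368 - 4p = 6p - 1070 → 2438 = 10p, so p = 243.8 and Q = 392.8.
%Δp = (243.8 − 276) / 276 × 100 = -11.67%.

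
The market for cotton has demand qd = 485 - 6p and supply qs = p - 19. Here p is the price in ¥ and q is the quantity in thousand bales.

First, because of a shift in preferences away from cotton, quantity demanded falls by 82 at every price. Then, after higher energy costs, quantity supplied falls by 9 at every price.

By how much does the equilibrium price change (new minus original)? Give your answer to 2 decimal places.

Before the shock: 485 - 6p = p - 19 ⇒ 504 = 7p ⇒ p = 72, q = 53.
The shock moves the curves to qd = 403 - 6p and qs = p - 28.
Equate the new curves: 403 - 6p = p - 28, giving 431 = 7p, p = 431/7 ≈ 61.5714, q = 235/7 ≈ 33.5714.
Δp = 61.5714 − 72 = -10.43.

-10.43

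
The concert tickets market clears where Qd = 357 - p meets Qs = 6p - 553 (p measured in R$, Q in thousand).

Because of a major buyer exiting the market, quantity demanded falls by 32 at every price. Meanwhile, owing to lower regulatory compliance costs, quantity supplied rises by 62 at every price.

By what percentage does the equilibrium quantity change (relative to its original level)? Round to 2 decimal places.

-8.18

Original equilibrium: 357 - p = 6p - 553 gives 910 = 7p, so p = 130 and Q = 227.
After the shift, demand is Qd = 325 - p and supply is Qs = 6p - 491.
New equilibrium: 325 - p = 6p - 491 ⇒ 816 = 7p ⇒ p = 816/7 ≈ 116.5714, Q = 1459/7 ≈ 208.4286.
%ΔQ = (208.4286 − 227) / 227 × 100 = -8.18%.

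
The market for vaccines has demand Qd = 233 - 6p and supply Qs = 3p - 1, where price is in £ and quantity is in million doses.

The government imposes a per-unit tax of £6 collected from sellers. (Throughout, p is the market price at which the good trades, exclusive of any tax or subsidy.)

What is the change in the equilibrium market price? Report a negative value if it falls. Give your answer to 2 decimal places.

Solve the original market: 233 - 6p = 3p - 1, hence p = 26 and Q = 77.
Since sellers keep the price net of the tax, the effective supply curve becomes Qs = 3p - 19.
Equate the new curves: 233 - 6p = 3p - 19, giving 252 = 9p, p = 28, Q = 65.
Δp = 28 − 26 = +2.00.

+2.00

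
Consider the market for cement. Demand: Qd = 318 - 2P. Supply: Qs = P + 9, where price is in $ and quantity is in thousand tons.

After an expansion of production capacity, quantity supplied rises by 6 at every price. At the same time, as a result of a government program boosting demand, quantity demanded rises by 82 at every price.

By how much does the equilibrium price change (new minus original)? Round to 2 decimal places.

+25.33

Before the shock: 318 - 2P = P + 9 ⇒ 309 = 3P ⇒ P = 103, Q = 112.
The new curves are Qd = 400 - 2P (demand) and Qs = P + 15 (supply).
Setting them equal: 400 - 2P = P + 15 → 385 = 3P, so P = 385/3 ≈ 128.3333 and Q = 430/3 ≈ 143.3333.
ΔP = 128.3333 − 103 = +25.33.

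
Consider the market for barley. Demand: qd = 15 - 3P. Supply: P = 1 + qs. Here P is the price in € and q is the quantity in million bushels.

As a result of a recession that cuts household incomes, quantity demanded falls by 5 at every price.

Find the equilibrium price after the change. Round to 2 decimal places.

2.75

Original equilibrium: 15 - 3P = P - 1 gives 16 = 4P, so P = 4 and q = 3.
The shock moves the curves to qd = 10 - 3P and qs = P - 1.
Setting them equal: 10 - 3P = P - 1 → 11 = 4P, so P = 2.75 and q = 1.75.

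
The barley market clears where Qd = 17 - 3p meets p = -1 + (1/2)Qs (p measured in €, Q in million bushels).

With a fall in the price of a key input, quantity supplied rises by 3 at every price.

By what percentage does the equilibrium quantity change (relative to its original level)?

+22.5

Original equilibrium: 17 - 3p = 2p + 2 gives 15 = 5p, so p = 3 and Q = 8.
After the shift, demand is Qd = 17 - 3p and supply is Qs = 2p + 5.
Clearing the new market: 17 - 3p = 2p + 5, so p = 2.4 and Q = 9.8.
%ΔQ = (9.8 − 8) / 8 × 100 = +22.5%.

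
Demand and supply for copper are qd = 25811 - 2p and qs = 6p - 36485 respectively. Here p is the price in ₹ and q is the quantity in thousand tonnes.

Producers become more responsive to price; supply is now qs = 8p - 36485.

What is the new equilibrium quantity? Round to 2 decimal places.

Before the shock: 25811 - 2p = 6p - 36485 ⇒ 62296 = 8p ⇒ p = 7787, q = 10237.
The shock moves the curves to qd = 25811 - 2p and qs = 8p - 36485.
Equate the new curves: 25811 - 2p = 8p - 36485, giving 62296 = 10p, p = 6229.6, q = 13351.8.

13351.80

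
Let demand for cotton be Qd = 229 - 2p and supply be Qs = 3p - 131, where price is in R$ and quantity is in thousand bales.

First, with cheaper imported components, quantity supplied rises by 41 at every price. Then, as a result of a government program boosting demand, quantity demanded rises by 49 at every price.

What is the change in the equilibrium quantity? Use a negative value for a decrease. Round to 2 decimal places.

Before the shock: 229 - 2p = 3p - 131 ⇒ 360 = 5p ⇒ p = 72, Q = 85.
The new curves are Qd = 278 - 2p (demand) and Qs = 3p - 90 (supply).
New equilibrium: 278 - 2p = 3p - 90 ⇒ 368 = 5p ⇒ p = 73.6, Q = 130.8.
ΔQ = 130.8 − 85 = +45.80.

+45.80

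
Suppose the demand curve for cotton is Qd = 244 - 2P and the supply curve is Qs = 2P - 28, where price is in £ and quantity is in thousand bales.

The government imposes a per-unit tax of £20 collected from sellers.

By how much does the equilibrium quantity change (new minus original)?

-20

Initially, 244 - 2P = 2P - 28, so 272 = 4P and P = 68, Q = 108.
Since sellers keep the price net of the tax, the effective supply curve becomes Qs = 2P - 68.
Equate the new curves: 244 - 2P = 2P - 68, giving 312 = 4P, P = 78, Q = 88.
ΔQ = 88 − 108 = -20.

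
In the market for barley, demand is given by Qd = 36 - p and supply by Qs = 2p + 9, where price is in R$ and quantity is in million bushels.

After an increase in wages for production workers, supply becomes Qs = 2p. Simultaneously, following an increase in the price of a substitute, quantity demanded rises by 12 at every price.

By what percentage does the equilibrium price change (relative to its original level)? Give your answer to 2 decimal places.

+77.78

Solve the original market: 36 - p = 2p + 9, hence p = 9 and Q = 27.
With the change applied: demand Qd = 48 - p, supply Qs = 2p.
Clearing the new market: 48 - p = 2p, so p = 16 and Q = 32.
%Δp = (16 − 9) / 9 × 100 = +77.78%.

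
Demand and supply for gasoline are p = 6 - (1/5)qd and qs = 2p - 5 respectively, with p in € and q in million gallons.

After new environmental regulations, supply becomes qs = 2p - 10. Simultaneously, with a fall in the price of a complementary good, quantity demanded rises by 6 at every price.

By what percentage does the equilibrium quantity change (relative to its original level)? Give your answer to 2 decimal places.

-37.14

Solve the original market: 30 - 5p = 2p - 5, hence p = 5 and q = 5.
The new curves are qd = 36 - 5p (demand) and qs = 2p - 10 (supply).
New equilibrium: 36 - 5p = 2p - 10 ⇒ 46 = 7p ⇒ p = 46/7 ≈ 6.5714, q = 22/7 ≈ 3.1429.
%Δq = (3.1429 − 5) / 5 × 100 = -37.14%.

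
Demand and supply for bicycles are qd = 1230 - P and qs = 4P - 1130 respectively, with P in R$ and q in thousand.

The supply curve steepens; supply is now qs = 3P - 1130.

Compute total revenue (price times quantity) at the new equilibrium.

Solve the original market: 1230 - P = 4P - 1130, hence P = 472 and q = 758.
After the shift, demand is qd = 1230 - P and supply is qs = 3P - 1130.
Clearing the new market: 1230 - P = 3P - 1130, so P = 590 and q = 640.
New expenditure = 590 × 640 = 377600.

377600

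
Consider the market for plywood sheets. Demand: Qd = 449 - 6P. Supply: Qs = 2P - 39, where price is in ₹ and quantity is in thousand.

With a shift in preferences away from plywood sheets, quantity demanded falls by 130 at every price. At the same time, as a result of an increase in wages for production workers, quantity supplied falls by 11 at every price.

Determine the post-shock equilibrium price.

Initially, 449 - 6P = 2P - 39, so 488 = 8P and P = 61, Q = 83.
With the change applied: demand Qd = 319 - 6P, supply Qs = 2P - 50.
Clearing the new market: 319 - 6P = 2P - 50, so P = 46.125 and Q = 42.25.

46.125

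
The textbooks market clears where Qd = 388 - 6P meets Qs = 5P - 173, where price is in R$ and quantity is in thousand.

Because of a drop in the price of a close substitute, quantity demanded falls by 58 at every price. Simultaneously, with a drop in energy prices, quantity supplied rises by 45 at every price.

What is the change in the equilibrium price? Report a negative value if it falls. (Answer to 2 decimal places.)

Solve the original market: 388 - 6P = 5P - 173, hence P = 51 and Q = 82.
The shock moves the curves to Qd = 330 - 6P and Qs = 5P - 128.
Equate the new curves: 330 - 6P = 5P - 128, giving 458 = 11P, P = 458/11 ≈ 41.6364, Q = 882/11 ≈ 80.1818.
ΔP = 41.6364 − 51 = -9.36.

-9.36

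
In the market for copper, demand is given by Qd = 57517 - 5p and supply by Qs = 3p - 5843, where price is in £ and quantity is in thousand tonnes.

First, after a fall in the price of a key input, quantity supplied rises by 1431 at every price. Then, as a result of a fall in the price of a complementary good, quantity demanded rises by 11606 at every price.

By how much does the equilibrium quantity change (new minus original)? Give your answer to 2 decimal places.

+5246.63

Initially, 57517 - 5p = 3p - 5843, so 63360 = 8p and p = 7920, Q = 17917.
The new curves are Qd = 69123 - 5p (demand) and Qs = 3p - 4412 (supply).
Equate the new curves: 69123 - 5p = 3p - 4412, giving 73535 = 8p, p = 9191.875, Q = 23163.625.
ΔQ = 23163.625 − 17917 = +5246.63.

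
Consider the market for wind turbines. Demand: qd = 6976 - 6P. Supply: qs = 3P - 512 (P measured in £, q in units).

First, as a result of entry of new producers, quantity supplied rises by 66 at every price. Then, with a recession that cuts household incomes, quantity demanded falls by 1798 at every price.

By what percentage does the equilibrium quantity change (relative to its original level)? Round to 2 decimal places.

Before the shock: 6976 - 6P = 3P - 512 ⇒ 7488 = 9P ⇒ P = 832, q = 1984.
The shock moves the curves to qd = 5178 - 6P and qs = 3P - 446.
Setting them equal: 5178 - 6P = 3P - 446 → 5624 = 9P, so P = 5624/9 ≈ 624.8889 and q = 4286/3 ≈ 1428.6667.
%Δq = (1428.6667 − 1984) / 1984 × 100 = -27.99%.

-27.99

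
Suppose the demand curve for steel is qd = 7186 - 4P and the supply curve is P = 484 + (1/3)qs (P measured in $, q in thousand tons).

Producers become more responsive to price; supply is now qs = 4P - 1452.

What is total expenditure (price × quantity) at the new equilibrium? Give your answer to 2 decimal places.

Initially, 7186 - 4P = 3P - 1452, so 8638 = 7P and P = 1234, q = 2250.
The shock moves the curves to qd = 7186 - 4P and qs = 4P - 1452.
Setting them equal: 7186 - 4P = 4P - 1452 → 8638 = 8P, so P = 1079.75 and q = 2867.
New expenditure = 1079.75 × 2867 = 3095643.25.

3095643.25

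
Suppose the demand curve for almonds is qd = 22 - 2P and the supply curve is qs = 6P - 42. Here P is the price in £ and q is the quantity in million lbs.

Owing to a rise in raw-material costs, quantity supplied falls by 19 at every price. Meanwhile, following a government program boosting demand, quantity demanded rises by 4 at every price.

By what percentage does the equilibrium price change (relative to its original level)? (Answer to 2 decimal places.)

Original equilibrium: 22 - 2P = 6P - 42 gives 64 = 8P, so P = 8 and q = 6.
The shock moves the curves to qd = 26 - 2P and qs = 6P - 61.
Setting them equal: 26 - 2P = 6P - 61 → 87 = 8P, so P = 10.875 and q = 4.25.
%ΔP = (10.875 − 8) / 8 × 100 = +35.94%.

+35.94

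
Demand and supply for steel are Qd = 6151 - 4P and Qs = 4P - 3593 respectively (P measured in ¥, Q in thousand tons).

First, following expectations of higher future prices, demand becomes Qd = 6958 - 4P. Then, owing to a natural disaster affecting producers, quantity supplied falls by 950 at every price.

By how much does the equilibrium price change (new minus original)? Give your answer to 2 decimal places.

+219.63

Solve the original market: 6151 - 4P = 4P - 3593, hence P = 1218 and Q = 1279.
With the change applied: demand Qd = 6958 - 4P, supply Qs = 4P - 4543.
Equate the new curves: 6958 - 4P = 4P - 4543, giving 11501 = 8P, P = 1437.625, Q = 1207.5.
ΔP = 1437.625 − 1218 = +219.63.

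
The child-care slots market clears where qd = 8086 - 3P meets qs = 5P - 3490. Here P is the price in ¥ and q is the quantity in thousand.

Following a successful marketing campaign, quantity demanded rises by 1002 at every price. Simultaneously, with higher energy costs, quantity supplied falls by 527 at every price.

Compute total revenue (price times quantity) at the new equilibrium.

6836919.453125

Before the shock: 8086 - 3P = 5P - 3490 ⇒ 11576 = 8P ⇒ P = 1447, q = 3745.
With the change applied: demand qd = 9088 - 3P, supply qs = 5P - 4017.
Clearing the new market: 9088 - 3P = 5P - 4017, so P = 1638.125 and q = 4173.625.
New expenditure = 1638.125 × 4173.625 = 6836919.453125.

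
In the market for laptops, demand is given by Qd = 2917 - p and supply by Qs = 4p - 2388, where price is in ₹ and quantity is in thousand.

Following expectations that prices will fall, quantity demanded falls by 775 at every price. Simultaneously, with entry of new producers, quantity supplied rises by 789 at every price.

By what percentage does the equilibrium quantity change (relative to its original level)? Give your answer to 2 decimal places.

Before the shock: 2917 - p = 4p - 2388 ⇒ 5305 = 5p ⇒ p = 1061, Q = 1856.
The shock moves the curves to Qd = 2142 - p and Qs = 4p - 1599.
Setting them equal: 2142 - p = 4p - 1599 → 3741 = 5p, so p = 748.2 and Q = 1393.8.
%ΔQ = (1393.8 − 1856) / 1856 × 100 = -24.90%.

-24.90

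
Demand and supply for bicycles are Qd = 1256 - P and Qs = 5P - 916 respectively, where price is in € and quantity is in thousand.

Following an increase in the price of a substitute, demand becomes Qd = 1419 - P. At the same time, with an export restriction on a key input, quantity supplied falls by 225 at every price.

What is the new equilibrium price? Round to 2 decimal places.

426.67

Solve the original market: 1256 - P = 5P - 916, hence P = 362 and Q = 894.
The shock moves the curves to Qd = 1419 - P and Qs = 5P - 1141.
New equilibrium: 1419 - P = 5P - 1141 ⇒ 2560 = 6P ⇒ P = 1280/3 ≈ 426.6667, Q = 2977/3 ≈ 992.3333.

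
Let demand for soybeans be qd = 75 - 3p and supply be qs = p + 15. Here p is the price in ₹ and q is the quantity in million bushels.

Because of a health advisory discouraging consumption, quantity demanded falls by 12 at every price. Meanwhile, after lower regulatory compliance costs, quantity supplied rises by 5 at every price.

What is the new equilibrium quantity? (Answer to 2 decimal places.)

Original equilibrium: 75 - 3p = p + 15 gives 60 = 4p, so p = 15 and q = 30.
After the shift, demand is qd = 63 - 3p and supply is qs = p + 20.
Clearing the new market: 63 - 3p = p + 20, so p = 10.75 and q = 30.75.

30.75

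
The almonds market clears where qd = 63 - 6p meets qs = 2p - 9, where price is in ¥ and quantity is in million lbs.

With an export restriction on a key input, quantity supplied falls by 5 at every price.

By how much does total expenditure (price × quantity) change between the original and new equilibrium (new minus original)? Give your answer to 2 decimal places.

Solve the original market: 63 - 6p = 2p - 9, hence p = 9 and q = 9.
The shock moves the curves to qd = 63 - 6p and qs = 2p - 14.
New equilibrium: 63 - 6p = 2p - 14 ⇒ 77 = 8p ⇒ p = 9.625, q = 5.25.
Expenditure moves from 9×9 = 81 to 9.625×5.25 = 50.53125; change = -30.47.

-30.47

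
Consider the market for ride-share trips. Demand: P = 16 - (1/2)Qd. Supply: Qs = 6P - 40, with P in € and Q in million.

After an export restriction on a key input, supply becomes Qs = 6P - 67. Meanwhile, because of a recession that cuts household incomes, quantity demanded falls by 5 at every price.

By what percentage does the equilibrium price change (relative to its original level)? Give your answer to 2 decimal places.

+30.56

Before the shock: 32 - 2P = 6P - 40 ⇒ 72 = 8P ⇒ P = 9, Q = 14.
With the change applied: demand Qd = 27 - 2P, supply Qs = 6P - 67.
Equate the new curves: 27 - 2P = 6P - 67, giving 94 = 8P, P = 11.75, Q = 3.5.
%ΔP = (11.75 − 9) / 9 × 100 = +30.56%.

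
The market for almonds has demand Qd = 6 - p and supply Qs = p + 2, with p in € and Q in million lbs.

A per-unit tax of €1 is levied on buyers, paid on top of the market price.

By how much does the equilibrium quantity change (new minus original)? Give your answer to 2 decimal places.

-0.50

Before the shock: 6 - p = p + 2 ⇒ 4 = 2p ⇒ p = 2, Q = 4.
Since buyers pay the price plus the tax, the effective demand curve becomes Qd = 5 - p.
Setting them equal: 5 - p = p + 2 → 3 = 2p, so p = 1.5 and Q = 3.5.
ΔQ = 3.5 − 4 = -0.50.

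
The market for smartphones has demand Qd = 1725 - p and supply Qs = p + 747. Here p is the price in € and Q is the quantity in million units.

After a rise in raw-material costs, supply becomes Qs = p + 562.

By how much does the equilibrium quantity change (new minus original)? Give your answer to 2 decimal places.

-92.50

Solve the original market: 1725 - p = p + 747, hence p = 489 and Q = 1236.
The shock moves the curves to Qd = 1725 - p and Qs = p + 562.
Clearing the new market: 1725 - p = p + 562, so p = 581.5 and Q = 1143.5.
ΔQ = 1143.5 − 1236 = -92.50.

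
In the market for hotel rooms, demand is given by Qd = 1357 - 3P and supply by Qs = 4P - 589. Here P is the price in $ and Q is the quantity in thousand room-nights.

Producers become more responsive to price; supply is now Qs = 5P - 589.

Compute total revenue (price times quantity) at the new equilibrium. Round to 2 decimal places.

Original equilibrium: 1357 - 3P = 4P - 589 gives 1946 = 7P, so P = 278 and Q = 523.
With the change applied: demand Qd = 1357 - 3P, supply Qs = 5P - 589.
Setting them equal: 1357 - 3P = 5P - 589 → 1946 = 8P, so P = 243.25 and Q = 627.25.
New expenditure = 243.25 × 627.25 = 152578.56.

152578.56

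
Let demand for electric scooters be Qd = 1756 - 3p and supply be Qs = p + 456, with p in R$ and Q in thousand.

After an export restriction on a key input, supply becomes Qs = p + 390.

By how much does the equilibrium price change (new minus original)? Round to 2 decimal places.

Original equilibrium: 1756 - 3p = p + 456 gives 1300 = 4p, so p = 325 and Q = 781.
After the shift, demand is Qd = 1756 - 3p and supply is Qs = p + 390.
Equate the new curves: 1756 - 3p = p + 390, giving 1366 = 4p, p = 341.5, Q = 731.5.
Δp = 341.5 − 325 = +16.50.

+16.50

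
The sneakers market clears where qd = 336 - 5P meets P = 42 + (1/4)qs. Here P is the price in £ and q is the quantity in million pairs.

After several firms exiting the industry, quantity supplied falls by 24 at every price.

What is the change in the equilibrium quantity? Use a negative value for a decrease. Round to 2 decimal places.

-13.33

Original equilibrium: 336 - 5P = 4P - 168 gives 504 = 9P, so P = 56 and q = 56.
The shock moves the curves to qd = 336 - 5P and qs = 4P - 192.
Clearing the new market: 336 - 5P = 4P - 192, so P = 176/3 ≈ 58.6667 and q = 128/3 ≈ 42.6667.
Δq = 42.6667 − 56 = -13.33.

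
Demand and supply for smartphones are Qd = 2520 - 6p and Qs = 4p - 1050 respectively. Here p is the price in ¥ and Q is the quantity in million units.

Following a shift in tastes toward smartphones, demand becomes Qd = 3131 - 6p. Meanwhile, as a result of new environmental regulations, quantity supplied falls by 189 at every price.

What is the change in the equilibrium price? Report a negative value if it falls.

+80

Initially, 2520 - 6p = 4p - 1050, so 3570 = 10p and p = 357, Q = 378.
After the shift, demand is Qd = 3131 - 6p and supply is Qs = 4p - 1239.
New equilibrium: 3131 - 6p = 4p - 1239 ⇒ 4370 = 10p ⇒ p = 437, Q = 509.
Δp = 437 − 357 = +80.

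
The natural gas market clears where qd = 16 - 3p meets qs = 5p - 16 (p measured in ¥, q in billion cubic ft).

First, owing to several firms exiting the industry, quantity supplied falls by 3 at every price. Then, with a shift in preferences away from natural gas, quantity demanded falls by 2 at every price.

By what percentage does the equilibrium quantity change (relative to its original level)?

-59.375

Before the shock: 16 - 3p = 5p - 16 ⇒ 32 = 8p ⇒ p = 4, q = 4.
With the change applied: demand qd = 14 - 3p, supply qs = 5p - 19.
Equate the new curves: 14 - 3p = 5p - 19, giving 33 = 8p, p = 4.125, q = 1.625.
%Δq = (1.625 − 4) / 4 × 100 = -59.375%.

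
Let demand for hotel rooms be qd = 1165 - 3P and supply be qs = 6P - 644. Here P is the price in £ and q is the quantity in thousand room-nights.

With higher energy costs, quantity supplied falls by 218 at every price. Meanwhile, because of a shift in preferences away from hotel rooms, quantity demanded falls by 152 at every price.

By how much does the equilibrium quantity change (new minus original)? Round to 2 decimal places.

-174.00

Solve the original market: 1165 - 3P = 6P - 644, hence P = 201 and q = 562.
With the change applied: demand qd = 1013 - 3P, supply qs = 6P - 862.
Clearing the new market: 1013 - 3P = 6P - 862, so P = 625/3 ≈ 208.3333 and q = 388.
Δq = 388 − 562 = -174.00.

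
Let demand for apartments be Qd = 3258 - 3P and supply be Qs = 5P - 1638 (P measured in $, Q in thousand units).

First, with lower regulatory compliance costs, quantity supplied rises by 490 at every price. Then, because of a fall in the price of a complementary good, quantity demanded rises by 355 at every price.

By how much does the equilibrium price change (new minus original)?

Before the shock: 3258 - 3P = 5P - 1638 ⇒ 4896 = 8P ⇒ P = 612, Q = 1422.
After the shift, demand is Qd = 3613 - 3P and supply is Qs = 5P - 1148.
Setting them equal: 3613 - 3P = 5P - 1148 → 4761 = 8P, so P = 595.125 and Q = 1827.625.
ΔP = 595.125 − 612 = -16.875.

-16.875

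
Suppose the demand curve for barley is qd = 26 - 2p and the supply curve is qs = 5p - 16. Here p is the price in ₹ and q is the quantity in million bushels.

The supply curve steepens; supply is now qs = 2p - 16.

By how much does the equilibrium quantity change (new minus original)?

Initially, 26 - 2p = 5p - 16, so 42 = 7p and p = 6, q = 14.
After the shift, demand is qd = 26 - 2p and supply is qs = 2p - 16.
New equilibrium: 26 - 2p = 2p - 16 ⇒ 42 = 4p ⇒ p = 10.5, q = 5.
Δq = 5 − 14 = -9.

-9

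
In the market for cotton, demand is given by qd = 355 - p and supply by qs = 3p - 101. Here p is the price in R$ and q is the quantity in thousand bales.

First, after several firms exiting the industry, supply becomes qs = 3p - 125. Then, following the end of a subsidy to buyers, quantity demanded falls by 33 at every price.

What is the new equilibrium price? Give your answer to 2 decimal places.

Initially, 355 - p = 3p - 101, so 456 = 4p and p = 114, q = 241.
The shock moves the curves to qd = 322 - p and qs = 3p - 125.
New equilibrium: 322 - p = 3p - 125 ⇒ 447 = 4p ⇒ p = 111.75, q = 210.25.

111.75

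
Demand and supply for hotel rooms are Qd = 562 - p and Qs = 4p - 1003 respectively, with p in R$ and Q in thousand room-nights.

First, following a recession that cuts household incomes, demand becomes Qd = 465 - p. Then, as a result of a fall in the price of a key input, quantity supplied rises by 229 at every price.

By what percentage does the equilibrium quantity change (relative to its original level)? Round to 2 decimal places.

Original equilibrium: 562 - p = 4p - 1003 gives 1565 = 5p, so p = 313 and Q = 249.
The new curves are Qd = 465 - p (demand) and Qs = 4p - 774 (supply).
New equilibrium: 465 - p = 4p - 774 ⇒ 1239 = 5p ⇒ p = 247.8, Q = 217.2.
%ΔQ = (217.2 − 249) / 249 × 100 = -12.77%.

-12.77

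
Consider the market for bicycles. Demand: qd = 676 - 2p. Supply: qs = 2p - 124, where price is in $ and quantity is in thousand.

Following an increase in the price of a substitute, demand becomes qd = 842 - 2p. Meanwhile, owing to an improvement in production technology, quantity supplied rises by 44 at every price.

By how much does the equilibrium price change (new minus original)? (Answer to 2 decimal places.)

Original equilibrium: 676 - 2p = 2p - 124 gives 800 = 4p, so p = 200 and q = 276.
After the shift, demand is qd = 842 - 2p and supply is qs = 2p - 80.
Equate the new curves: 842 - 2p = 2p - 80, giving 922 = 4p, p = 230.5, q = 381.
Δp = 230.5 − 200 = +30.50.

+30.50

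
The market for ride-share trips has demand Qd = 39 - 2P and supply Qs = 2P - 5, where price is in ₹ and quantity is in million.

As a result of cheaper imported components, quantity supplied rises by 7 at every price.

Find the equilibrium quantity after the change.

20.5

Initially, 39 - 2P = 2P - 5, so 44 = 4P and P = 11, Q = 17.
With the change applied: demand Qd = 39 - 2P, supply Qs = 2P + 2.
Setting them equal: 39 - 2P = 2P + 2 → 37 = 4P, so P = 9.25 and Q = 20.5.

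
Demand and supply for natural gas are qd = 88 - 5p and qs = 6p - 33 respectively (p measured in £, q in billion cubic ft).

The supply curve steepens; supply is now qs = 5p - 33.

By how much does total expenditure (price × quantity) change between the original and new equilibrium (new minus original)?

-30.25

Initially, 88 - 5p = 6p - 33, so 121 = 11p and p = 11, q = 33.
After the shift, demand is qd = 88 - 5p and supply is qs = 5p - 33.
New equilibrium: 88 - 5p = 5p - 33 ⇒ 121 = 10p ⇒ p = 12.1, q = 27.5.
Expenditure moves from 11×33 = 363 to 12.1×27.5 = 332.75; change = -30.25.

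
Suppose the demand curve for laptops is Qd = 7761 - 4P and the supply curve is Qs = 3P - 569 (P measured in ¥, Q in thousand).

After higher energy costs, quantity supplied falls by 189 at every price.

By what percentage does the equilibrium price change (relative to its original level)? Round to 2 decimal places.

Before the shock: 7761 - 4P = 3P - 569 ⇒ 8330 = 7P ⇒ P = 1190, Q = 3001.
The shock moves the curves to Qd = 7761 - 4P and Qs = 3P - 758.
Equate the new curves: 7761 - 4P = 3P - 758, giving 8519 = 7P, P = 1217, Q = 2893.
%ΔP = (1217 − 1190) / 1190 × 100 = +2.27%.

+2.27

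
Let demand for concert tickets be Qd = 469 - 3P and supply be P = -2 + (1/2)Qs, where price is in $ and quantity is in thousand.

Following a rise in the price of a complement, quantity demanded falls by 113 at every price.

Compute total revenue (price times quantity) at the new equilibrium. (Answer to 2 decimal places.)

Initially, 469 - 3P = 2P + 4, so 465 = 5P and P = 93, Q = 190.
The new curves are Qd = 356 - 3P (demand) and Qs = 2P + 4 (supply).
Setting them equal: 356 - 3P = 2P + 4 → 352 = 5P, so P = 70.4 and Q = 144.8.
New expenditure = 70.4 × 144.8 = 10193.92.

10193.92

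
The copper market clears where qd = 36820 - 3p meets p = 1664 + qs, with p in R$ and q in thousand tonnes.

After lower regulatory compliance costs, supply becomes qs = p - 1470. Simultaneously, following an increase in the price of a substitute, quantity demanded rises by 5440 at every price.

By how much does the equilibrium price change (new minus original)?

Solve the original market: 36820 - 3p = p - 1664, hence p = 9621 and q = 7957.
The new curves are qd = 42260 - 3p (demand) and qs = p - 1470 (supply).
Equate the new curves: 42260 - 3p = p - 1470, giving 43730 = 4p, p = 10932.5, q = 9462.5.
Δp = 10932.5 − 9621 = +1311.5.

+1311.5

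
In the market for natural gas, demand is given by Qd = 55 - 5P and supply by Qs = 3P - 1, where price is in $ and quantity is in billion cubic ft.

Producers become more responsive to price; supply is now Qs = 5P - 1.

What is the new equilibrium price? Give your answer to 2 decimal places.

5.60

Solve the original market: 55 - 5P = 3P - 1, hence P = 7 and Q = 20.
The shock moves the curves to Qd = 55 - 5P and Qs = 5P - 1.
Clearing the new market: 55 - 5P = 5P - 1, so P = 5.6 and Q = 27.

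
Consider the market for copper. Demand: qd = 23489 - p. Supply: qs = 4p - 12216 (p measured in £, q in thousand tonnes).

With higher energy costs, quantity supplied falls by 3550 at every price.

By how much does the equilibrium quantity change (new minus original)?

Initially, 23489 - p = 4p - 12216, so 35705 = 5p and p = 7141, q = 16348.
With the change applied: demand qd = 23489 - p, supply qs = 4p - 15766.
New equilibrium: 23489 - p = 4p - 15766 ⇒ 39255 = 5p ⇒ p = 7851, q = 15638.
Δq = 15638 − 16348 = -710.

-710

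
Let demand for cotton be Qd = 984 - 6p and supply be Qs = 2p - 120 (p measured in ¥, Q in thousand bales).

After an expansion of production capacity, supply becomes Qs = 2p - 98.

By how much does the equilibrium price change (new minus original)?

-2.75

Original equilibrium: 984 - 6p = 2p - 120 gives 1104 = 8p, so p = 138 and Q = 156.
After the shift, demand is Qd = 984 - 6p and supply is Qs = 2p - 98.
Equate the new curves: 984 - 6p = 2p - 98, giving 1082 = 8p, p = 135.25, Q = 172.5.
Δp = 135.25 − 138 = -2.75.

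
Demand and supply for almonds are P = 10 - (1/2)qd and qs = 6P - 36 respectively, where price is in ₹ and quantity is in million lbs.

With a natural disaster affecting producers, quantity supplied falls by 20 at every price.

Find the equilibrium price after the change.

Original equilibrium: 20 - 2P = 6P - 36 gives 56 = 8P, so P = 7 and q = 6.
With the change applied: demand qd = 20 - 2P, supply qs = 6P - 56.
Setting them equal: 20 - 2P = 6P - 56 → 76 = 8P, so P = 9.5 and q = 1.

9.5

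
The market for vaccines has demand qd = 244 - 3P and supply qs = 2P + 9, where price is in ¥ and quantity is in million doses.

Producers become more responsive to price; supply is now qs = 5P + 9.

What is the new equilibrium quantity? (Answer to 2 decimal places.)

Initially, 244 - 3P = 2P + 9, so 235 = 5P and P = 47, q = 103.
The new curves are qd = 244 - 3P (demand) and qs = 5P + 9 (supply).
Clearing the new market: 244 - 3P = 5P + 9, so P = 29.375 and q = 155.875.

155.88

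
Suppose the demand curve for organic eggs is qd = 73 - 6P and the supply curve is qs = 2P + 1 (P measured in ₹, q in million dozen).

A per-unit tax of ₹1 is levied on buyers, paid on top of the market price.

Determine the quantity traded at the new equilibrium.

17.5

Solve the original market: 73 - 6P = 2P + 1, hence P = 9 and q = 19.
Since buyers pay the price plus the tax, the effective demand curve becomes qd = 67 - 6P.
Clearing the new market: 67 - 6P = 2P + 1, so P = 8.25 and q = 17.5.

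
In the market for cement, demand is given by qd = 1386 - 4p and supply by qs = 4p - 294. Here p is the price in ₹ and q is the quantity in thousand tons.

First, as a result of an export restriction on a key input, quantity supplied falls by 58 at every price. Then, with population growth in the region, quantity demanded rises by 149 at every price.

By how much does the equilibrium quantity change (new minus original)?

+45.5

Solve the original market: 1386 - 4p = 4p - 294, hence p = 210 and q = 546.
With the change applied: demand qd = 1535 - 4p, supply qs = 4p - 352.
Clearing the new market: 1535 - 4p = 4p - 352, so p = 235.875 and q = 591.5.
Δq = 591.5 − 546 = +45.5.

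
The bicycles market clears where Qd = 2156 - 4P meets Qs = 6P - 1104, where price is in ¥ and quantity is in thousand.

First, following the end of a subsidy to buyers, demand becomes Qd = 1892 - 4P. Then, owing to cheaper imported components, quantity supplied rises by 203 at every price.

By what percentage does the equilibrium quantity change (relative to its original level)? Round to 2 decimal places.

Original equilibrium: 2156 - 4P = 6P - 1104 gives 3260 = 10P, so P = 326 and Q = 852.
The new curves are Qd = 1892 - 4P (demand) and Qs = 6P - 901 (supply).
Setting them equal: 1892 - 4P = 6P - 901 → 2793 = 10P, so P = 279.3 and Q = 774.8.
%ΔQ = (774.8 − 852) / 852 × 100 = -9.06%.

-9.06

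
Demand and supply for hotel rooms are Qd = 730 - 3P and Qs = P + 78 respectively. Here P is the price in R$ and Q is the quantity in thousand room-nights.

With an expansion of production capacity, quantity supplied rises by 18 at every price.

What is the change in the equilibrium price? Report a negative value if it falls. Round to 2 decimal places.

Solve the original market: 730 - 3P = P + 78, hence P = 163 and Q = 241.
After the shift, demand is Qd = 730 - 3P and supply is Qs = P + 96.
Clearing the new market: 730 - 3P = P + 96, so P = 158.5 and Q = 254.5.
ΔP = 158.5 − 163 = -4.50.

-4.50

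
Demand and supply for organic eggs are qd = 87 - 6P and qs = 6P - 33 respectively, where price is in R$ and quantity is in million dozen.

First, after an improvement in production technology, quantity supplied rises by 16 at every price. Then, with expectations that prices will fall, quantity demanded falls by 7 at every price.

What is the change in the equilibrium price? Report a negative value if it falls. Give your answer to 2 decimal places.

-1.92

Original equilibrium: 87 - 6P = 6P - 33 gives 120 = 12P, so P = 10 and q = 27.
The new curves are qd = 80 - 6P (demand) and qs = 6P - 17 (supply).
Clearing the new market: 80 - 6P = 6P - 17, so P = 97/12 ≈ 8.0833 and q = 31.5.
ΔP = 8.0833 − 10 = -1.92.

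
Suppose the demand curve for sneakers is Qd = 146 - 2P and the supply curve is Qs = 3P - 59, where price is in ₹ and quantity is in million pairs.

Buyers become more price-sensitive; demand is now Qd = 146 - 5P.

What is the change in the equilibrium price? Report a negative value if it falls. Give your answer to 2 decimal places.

-15.38

Before the shock: 146 - 2P = 3P - 59 ⇒ 205 = 5P ⇒ P = 41, Q = 64.
After the shift, demand is Qd = 146 - 5P and supply is Qs = 3P - 59.
Clearing the new market: 146 - 5P = 3P - 59, so P = 25.625 and Q = 17.875.
ΔP = 25.625 − 41 = -15.38.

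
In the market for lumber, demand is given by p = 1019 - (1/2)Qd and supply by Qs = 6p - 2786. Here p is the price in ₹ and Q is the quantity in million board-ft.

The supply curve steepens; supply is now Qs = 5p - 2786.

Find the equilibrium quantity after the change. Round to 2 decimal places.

Solve the original market: 2038 - 2p = 6p - 2786, hence p = 603 and Q = 832.
After the shift, demand is Qd = 2038 - 2p and supply is Qs = 5p - 2786.
Clearing the new market: 2038 - 2p = 5p - 2786, so p = 4824/7 ≈ 689.1429 and Q = 4618/7 ≈ 659.7143.

659.71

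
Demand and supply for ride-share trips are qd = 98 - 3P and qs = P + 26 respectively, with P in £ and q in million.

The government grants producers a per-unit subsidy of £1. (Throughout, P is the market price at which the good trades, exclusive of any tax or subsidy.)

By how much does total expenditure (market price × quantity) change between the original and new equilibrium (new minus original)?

+2.3125

Solve the original market: 98 - 3P = P + 26, hence P = 18 and q = 44.
Since sellers receive the price plus the subsidy, the effective supply curve becomes qs = P + 27.
Clearing the new market: 98 - 3P = P + 27, so P = 17.75 and q = 44.75.
Expenditure moves from 18×44 = 792 to 17.75×44.75 = 794.3125; change = +2.3125.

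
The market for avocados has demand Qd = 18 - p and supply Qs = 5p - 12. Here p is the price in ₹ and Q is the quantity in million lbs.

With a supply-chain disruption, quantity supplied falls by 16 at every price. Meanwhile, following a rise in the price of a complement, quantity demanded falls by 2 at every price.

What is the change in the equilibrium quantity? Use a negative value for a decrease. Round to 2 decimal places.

Initially, 18 - p = 5p - 12, so 30 = 6p and p = 5, Q = 13.
After the shift, demand is Qd = 16 - p and supply is Qs = 5p - 28.
New equilibrium: 16 - p = 5p - 28 ⇒ 44 = 6p ⇒ p = 22/3 ≈ 7.3333, Q = 26/3 ≈ 8.6667.
ΔQ = 8.6667 − 13 = -4.33.

-4.33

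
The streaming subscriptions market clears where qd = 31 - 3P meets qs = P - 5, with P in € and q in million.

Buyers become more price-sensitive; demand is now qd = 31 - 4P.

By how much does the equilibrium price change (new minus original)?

-1.8

Before the shock: 31 - 3P = P - 5 ⇒ 36 = 4P ⇒ P = 9, q = 4.
The new curves are qd = 31 - 4P (demand) and qs = P - 5 (supply).
New equilibrium: 31 - 4P = P - 5 ⇒ 36 = 5P ⇒ P = 7.2, q = 2.2.
ΔP = 7.2 − 9 = -1.8.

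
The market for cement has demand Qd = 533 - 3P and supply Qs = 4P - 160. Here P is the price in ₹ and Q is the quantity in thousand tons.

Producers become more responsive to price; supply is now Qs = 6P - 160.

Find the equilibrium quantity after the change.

Solve the original market: 533 - 3P = 4P - 160, hence P = 99 and Q = 236.
With the change applied: demand Qd = 533 - 3P, supply Qs = 6P - 160.
New equilibrium: 533 - 3P = 6P - 160 ⇒ 693 = 9P ⇒ P = 77, Q = 302.

302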